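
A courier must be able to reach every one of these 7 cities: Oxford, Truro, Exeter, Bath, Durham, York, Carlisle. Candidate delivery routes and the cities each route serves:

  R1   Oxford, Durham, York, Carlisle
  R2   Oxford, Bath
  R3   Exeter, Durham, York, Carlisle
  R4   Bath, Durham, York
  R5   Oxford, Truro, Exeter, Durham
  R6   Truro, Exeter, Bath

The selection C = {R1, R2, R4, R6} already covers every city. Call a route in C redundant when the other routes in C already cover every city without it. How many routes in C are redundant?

Drop R1: Carlisle uncovered — not redundant.
Drop R2: the rest still cover every city — redundant.
Drop R4: the rest still cover every city — redundant.
Drop R6: Truro, Exeter uncovered — not redundant.
2 redundant: R2, R4.

2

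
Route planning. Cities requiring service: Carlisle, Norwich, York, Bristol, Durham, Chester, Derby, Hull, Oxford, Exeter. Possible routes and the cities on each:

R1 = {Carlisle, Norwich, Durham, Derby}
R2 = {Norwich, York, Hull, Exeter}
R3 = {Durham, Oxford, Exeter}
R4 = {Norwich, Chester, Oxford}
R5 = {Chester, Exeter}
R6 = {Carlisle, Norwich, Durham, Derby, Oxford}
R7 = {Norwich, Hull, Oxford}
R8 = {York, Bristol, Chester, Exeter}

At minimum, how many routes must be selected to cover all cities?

R1, R7, R8 together cover {Carlisle, Norwich, York, Bristol, Durham, Chester, Derby, Hull, Oxford, Exeter} — every city.
No 2 of the 8 routes cover everything (all 28 pairs fall short), so 3 is minimum.

3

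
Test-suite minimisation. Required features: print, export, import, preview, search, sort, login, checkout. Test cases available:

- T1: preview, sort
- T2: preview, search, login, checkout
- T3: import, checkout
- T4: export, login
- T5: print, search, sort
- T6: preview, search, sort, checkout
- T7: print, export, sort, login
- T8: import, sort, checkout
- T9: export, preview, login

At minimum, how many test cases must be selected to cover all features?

3

T2, T3, T7 together cover {print, export, import, preview, search, sort, login, checkout} — every feature.
No 2 of the 9 test cases cover everything (all 36 pairs fall short), so 3 is minimum.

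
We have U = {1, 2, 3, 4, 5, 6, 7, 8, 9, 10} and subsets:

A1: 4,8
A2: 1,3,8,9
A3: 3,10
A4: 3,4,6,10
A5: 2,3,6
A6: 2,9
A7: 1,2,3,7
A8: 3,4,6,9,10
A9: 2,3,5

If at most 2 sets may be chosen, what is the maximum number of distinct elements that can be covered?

Choosing A7, A8 covers {1, 2, 3, 4, 6, 7, 9, 10} — 8 elements.
No choice of 2 sets does better; here 5, 8 are left uncovered.

8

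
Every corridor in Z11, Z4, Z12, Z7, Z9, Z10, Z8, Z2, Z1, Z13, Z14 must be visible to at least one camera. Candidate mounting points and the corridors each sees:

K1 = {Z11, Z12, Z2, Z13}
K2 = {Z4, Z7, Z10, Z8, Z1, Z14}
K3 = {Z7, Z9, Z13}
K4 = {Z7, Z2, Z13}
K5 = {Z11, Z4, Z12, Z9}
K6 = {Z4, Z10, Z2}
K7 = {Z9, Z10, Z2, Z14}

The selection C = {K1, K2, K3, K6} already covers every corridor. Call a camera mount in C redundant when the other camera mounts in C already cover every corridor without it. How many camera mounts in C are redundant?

1

Drop K1: Z11, Z12 uncovered — not redundant.
Drop K2: Z8, Z1, Z14 uncovered — not redundant.
Drop K3: Z9 uncovered — not redundant.
Drop K6: the rest still cover every corridor — redundant.
1 redundant: K6.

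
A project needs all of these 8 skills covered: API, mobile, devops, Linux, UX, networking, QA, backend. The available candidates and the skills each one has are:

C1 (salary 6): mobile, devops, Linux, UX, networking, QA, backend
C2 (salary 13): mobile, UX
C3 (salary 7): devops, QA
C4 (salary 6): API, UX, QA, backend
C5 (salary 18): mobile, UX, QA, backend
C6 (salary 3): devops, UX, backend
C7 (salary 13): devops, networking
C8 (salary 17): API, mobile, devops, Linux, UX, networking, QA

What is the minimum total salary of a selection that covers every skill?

12

C1, C4 cover every skill at salary 6 + 6 = 12.
Any cover uses at least 2 candidates; among all covering selections none totals below 12.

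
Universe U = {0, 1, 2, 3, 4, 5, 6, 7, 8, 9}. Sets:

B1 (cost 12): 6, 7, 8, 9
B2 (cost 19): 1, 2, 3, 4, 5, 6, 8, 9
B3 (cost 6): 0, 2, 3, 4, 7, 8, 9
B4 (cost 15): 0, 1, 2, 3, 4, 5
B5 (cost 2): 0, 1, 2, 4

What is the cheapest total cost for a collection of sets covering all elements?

25

B2, B3 cover every element at cost 19 + 6 = 25.
Any cover uses at least 2 sets; among all covering selections none totals below 25.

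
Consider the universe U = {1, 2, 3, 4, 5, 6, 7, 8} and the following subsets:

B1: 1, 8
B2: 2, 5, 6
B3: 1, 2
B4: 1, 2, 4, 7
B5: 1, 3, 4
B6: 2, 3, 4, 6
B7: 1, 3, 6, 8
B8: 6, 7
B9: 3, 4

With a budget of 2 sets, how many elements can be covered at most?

Choosing B4, B7 covers {1, 2, 3, 4, 6, 7, 8} — 7 elements.
No choice of 2 sets does better; here 5 is left uncovered.

7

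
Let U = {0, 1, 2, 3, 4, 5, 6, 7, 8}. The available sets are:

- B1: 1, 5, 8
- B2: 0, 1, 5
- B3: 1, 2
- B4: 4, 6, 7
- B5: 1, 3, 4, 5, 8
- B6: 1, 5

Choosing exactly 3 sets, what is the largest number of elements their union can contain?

8

Choosing B2, B4, B5 covers {0, 1, 3, 4, 5, 6, 7, 8} — 8 elements.
No choice of 3 sets does better; here 2 is left uncovered.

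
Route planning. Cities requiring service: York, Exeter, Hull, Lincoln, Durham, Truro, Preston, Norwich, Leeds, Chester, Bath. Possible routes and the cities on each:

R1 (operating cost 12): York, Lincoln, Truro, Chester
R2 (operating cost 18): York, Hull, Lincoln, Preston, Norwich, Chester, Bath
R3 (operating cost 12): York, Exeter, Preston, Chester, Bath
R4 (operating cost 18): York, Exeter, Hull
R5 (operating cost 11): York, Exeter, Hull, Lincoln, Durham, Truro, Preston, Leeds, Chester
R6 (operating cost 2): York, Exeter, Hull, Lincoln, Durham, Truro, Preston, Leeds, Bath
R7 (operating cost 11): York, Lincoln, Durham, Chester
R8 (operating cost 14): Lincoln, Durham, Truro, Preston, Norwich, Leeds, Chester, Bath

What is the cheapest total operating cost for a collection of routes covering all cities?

R6, R8 cover every city at operating cost 2 + 14 = 16.
Any cover uses at least 2 routes; among all covering selections none totals below 16.

16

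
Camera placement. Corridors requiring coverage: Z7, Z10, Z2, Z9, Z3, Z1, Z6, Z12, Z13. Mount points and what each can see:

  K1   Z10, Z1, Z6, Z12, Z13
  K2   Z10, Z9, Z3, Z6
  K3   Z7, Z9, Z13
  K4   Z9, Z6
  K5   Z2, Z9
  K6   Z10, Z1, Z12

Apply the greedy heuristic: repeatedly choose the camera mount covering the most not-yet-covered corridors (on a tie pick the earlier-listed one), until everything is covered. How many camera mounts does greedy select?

Pick 1: K1 covers 5 new corridors (Z10, Z1, Z6, Z12, Z13).
Pick 2: K2 covers 2 new corridors (Z9, Z3).
Pick 3: K3 covers 1 new corridors (Z7).
Pick 4: K5 covers 1 new corridors (Z2).
Greedy uses 4 camera mounts.

4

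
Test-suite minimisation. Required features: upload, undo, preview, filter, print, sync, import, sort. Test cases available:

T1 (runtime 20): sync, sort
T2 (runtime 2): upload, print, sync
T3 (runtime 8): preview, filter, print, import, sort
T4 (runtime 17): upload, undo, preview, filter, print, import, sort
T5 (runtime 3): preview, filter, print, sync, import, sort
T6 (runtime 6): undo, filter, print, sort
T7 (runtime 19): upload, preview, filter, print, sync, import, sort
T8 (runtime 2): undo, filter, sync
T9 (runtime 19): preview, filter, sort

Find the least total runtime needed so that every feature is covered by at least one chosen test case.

T2, T5, T8 cover every feature at runtime 2 + 3 + 2 = 7.
Any cover uses at least 2 test cases; among all covering selections none totals below 7.

7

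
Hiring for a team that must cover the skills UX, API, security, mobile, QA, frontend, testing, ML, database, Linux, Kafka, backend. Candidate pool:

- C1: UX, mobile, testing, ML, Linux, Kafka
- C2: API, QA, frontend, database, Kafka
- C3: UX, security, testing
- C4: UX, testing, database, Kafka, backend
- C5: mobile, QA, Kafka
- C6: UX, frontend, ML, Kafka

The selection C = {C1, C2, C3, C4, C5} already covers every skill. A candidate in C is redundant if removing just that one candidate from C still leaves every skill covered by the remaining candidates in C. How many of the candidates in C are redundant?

1

Drop C1: ML, Linux uncovered — not redundant.
Drop C2: API, frontend uncovered — not redundant.
Drop C3: security uncovered — not redundant.
Drop C4: backend uncovered — not redundant.
Drop C5: the rest still cover every skill — redundant.
1 redundant: C5.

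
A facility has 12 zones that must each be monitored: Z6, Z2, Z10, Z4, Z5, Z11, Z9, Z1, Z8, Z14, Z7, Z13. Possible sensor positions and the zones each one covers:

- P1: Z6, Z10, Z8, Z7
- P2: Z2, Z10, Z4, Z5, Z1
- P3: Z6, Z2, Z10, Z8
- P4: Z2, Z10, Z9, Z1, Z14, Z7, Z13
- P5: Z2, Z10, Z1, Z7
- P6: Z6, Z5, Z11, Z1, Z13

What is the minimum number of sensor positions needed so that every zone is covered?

P1, P2, P4, P6 together cover {Z6, Z2, Z10, Z4, Z5, Z11, Z9, Z1, Z8, Z14, Z7, Z13} — every zone.
No 3 of the 6 sensor positions cover everything (all 20 triples fall short), so 4 is minimum.

4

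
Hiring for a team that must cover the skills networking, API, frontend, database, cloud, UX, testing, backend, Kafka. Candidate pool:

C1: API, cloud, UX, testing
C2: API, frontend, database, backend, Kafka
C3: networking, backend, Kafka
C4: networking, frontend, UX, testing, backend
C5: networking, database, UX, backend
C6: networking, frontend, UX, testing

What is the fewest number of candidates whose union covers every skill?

C1, C2, C3 together cover {networking, API, frontend, database, cloud, UX, testing, backend, Kafka} — every skill.
No 2 of the 6 candidates cover everything (all 15 pairs fall short), so 3 is minimum.

3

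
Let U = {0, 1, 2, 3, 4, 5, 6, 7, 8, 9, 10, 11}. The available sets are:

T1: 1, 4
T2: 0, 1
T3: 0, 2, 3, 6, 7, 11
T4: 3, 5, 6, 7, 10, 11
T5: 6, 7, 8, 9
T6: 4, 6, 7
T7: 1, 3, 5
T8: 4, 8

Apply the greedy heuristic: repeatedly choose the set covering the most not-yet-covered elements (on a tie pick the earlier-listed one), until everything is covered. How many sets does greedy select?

Pick 1: T3 covers 6 new elements (0, 2, 3, 6, 7, 11).
Pick 2: T1 covers 2 new elements (1, 4).
Pick 3: T4 covers 2 new elements (5, 10).
Pick 4: T5 covers 2 new elements (8, 9).
Greedy uses 4 sets.

4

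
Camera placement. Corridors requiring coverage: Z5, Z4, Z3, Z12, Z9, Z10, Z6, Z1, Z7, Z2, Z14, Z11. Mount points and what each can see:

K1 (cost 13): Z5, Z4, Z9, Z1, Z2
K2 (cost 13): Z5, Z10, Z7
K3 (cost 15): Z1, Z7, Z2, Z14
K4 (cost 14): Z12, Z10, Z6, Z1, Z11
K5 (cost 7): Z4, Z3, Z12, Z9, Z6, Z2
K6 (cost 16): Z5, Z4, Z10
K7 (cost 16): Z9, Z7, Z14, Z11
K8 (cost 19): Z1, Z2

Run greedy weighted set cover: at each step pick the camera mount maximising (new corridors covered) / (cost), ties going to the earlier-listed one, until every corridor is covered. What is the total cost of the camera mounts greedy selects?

49

Pick 1: K5 adds 6 new (Z4, Z3, Z12, Z9, Z6, Z2) at cost 7 (ratio 6/7).
Pick 2: K2 adds 3 new (Z5, Z10, Z7) at cost 13 (ratio 3/13).
Pick 3: K4 adds 2 new (Z1, Z11) at cost 14 (ratio 2/14).
Pick 4: K3 adds 1 new (Z14) at cost 15 (ratio 1/15).
Greedy total cost: 7 + 13 + 14 + 15 = 49.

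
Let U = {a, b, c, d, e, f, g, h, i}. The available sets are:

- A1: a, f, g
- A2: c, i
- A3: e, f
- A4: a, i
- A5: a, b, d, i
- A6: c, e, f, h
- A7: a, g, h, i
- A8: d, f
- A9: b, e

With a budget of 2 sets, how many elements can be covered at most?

8

Choosing A5, A6 covers {a, b, c, d, e, f, h, i} — 8 elements.
No choice of 2 sets does better; here g is left uncovered.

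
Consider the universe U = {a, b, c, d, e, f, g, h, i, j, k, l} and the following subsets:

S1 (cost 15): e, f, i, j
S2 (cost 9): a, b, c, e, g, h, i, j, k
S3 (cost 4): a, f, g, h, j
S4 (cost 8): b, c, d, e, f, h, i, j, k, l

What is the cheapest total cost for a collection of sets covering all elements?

12

S3, S4 cover every element at cost 4 + 8 = 12.
Any cover uses at least 2 sets; among all covering selections none totals below 12.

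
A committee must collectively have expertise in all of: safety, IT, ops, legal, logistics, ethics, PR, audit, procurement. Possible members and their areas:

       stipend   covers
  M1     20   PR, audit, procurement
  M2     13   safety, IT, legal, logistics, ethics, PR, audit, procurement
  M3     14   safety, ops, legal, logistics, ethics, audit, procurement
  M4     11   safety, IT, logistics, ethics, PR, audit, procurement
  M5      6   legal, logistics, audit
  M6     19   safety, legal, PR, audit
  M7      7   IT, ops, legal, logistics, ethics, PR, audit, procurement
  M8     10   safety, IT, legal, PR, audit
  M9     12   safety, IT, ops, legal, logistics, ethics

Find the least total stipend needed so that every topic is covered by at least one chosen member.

M7, M8 cover every topic at stipend 7 + 10 = 17.
Any cover uses at least 2 members; among all covering selections none totals below 17.

17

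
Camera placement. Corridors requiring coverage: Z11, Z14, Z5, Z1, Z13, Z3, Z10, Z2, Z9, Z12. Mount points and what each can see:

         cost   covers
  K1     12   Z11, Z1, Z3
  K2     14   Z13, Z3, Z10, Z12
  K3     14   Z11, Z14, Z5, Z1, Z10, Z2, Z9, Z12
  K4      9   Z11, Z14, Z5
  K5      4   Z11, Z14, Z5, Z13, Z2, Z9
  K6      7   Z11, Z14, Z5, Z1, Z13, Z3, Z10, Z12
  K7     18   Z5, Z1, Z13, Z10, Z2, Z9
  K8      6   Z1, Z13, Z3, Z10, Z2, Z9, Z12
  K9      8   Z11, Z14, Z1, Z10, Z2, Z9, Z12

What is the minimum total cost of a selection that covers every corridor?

10

K5, K8 cover every corridor at cost 4 + 6 = 10.
Any cover uses at least 2 camera mounts; among all covering selections none totals below 10.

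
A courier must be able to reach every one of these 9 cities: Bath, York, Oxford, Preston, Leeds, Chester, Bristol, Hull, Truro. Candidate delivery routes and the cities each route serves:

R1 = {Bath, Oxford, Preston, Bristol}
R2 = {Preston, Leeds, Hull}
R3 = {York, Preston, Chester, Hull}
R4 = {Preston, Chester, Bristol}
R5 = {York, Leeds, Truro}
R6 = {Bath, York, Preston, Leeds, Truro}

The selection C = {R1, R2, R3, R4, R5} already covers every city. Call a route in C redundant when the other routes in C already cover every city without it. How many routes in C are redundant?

Drop R1: Bath, Oxford uncovered — not redundant.
Drop R2: the rest still cover every city — redundant.
Drop R3: the rest still cover every city — redundant.
Drop R4: the rest still cover every city — redundant.
Drop R5: Truro uncovered — not redundant.
3 redundant: R2, R3, R4.

3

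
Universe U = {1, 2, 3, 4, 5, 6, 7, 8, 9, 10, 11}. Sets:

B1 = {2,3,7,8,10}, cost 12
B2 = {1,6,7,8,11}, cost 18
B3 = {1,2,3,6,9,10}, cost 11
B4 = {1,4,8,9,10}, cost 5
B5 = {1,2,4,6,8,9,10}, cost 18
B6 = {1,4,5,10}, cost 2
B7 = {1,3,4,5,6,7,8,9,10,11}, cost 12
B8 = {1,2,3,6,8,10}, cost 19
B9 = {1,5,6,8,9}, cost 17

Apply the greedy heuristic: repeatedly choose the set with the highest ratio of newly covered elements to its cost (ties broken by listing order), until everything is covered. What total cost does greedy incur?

Pick 1: B6 adds 4 new (1, 4, 5, 10) at cost 2 (ratio 4/2).
Pick 2: B7 adds 6 new (3, 6, 7, 8, 9, 11) at cost 12 (ratio 6/12).
Pick 3: B3 adds 1 new (2) at cost 11 (ratio 1/11).
Greedy total cost: 2 + 12 + 11 = 25. (The true optimum is 23, so greedy overshoots here.)

25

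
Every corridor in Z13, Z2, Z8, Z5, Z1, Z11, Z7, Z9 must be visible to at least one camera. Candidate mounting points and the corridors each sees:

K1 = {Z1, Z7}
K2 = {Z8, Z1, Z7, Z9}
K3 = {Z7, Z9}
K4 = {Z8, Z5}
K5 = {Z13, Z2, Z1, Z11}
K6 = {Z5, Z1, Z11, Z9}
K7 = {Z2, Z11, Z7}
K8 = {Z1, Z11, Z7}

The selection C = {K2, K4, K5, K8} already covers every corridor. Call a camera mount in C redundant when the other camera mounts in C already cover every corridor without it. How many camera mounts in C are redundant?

1

Drop K2: Z9 uncovered — not redundant.
Drop K4: Z5 uncovered — not redundant.
Drop K5: Z13, Z2 uncovered — not redundant.
Drop K8: the rest still cover every corridor — redundant.
1 redundant: K8.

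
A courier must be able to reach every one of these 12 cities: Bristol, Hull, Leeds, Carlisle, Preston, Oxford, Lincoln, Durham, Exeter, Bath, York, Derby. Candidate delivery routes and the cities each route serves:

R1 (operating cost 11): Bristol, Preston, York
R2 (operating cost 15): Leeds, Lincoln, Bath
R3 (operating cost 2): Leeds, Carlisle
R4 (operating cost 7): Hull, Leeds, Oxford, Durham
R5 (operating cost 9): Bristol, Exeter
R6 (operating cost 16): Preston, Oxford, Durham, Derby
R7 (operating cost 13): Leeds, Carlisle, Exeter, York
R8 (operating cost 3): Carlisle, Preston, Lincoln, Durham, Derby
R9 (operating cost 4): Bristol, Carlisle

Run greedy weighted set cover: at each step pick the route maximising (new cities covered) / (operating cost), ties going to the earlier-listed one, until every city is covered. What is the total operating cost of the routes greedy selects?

44

Pick 1: R8 adds 5 new (Carlisle, Preston, Lincoln, Durham, Derby) at operating cost 3 (ratio 5/3).
Pick 2: R3 adds 1 new (Leeds) at operating cost 2 (ratio 1/2).
Pick 3: R4 adds 2 new (Hull, Oxford) at operating cost 7 (ratio 2/7).
Pick 4: R9 adds 1 new (Bristol) at operating cost 4 (ratio 1/4).
Pick 5: R7 adds 2 new (Exeter, York) at operating cost 13 (ratio 2/13).
Pick 6: R2 adds 1 new (Bath) at operating cost 15 (ratio 1/15).
Greedy total operating cost: 3 + 2 + 7 + 4 + 13 + 15 = 44. (The true optimum is 42, so greedy overshoots here.)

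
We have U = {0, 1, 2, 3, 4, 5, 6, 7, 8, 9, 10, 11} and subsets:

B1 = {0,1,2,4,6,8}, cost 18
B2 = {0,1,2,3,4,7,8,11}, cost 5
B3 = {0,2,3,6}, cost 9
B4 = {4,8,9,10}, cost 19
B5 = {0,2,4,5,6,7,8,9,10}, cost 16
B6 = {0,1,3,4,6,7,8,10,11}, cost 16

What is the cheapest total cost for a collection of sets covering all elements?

21

B2, B5 cover every element at cost 5 + 16 = 21.
Any cover uses at least 2 sets; among all covering selections none totals below 21.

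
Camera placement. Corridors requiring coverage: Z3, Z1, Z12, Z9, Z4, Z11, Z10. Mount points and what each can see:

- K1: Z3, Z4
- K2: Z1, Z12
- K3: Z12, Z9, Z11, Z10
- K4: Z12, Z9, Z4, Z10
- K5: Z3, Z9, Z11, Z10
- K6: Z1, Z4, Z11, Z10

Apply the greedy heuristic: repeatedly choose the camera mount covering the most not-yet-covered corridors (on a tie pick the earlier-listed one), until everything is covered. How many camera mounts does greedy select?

3

Pick 1: K3 covers 4 new corridors (Z12, Z9, Z11, Z10).
Pick 2: K1 covers 2 new corridors (Z3, Z4).
Pick 3: K2 covers 1 new corridors (Z1).
Greedy uses 3 camera mounts.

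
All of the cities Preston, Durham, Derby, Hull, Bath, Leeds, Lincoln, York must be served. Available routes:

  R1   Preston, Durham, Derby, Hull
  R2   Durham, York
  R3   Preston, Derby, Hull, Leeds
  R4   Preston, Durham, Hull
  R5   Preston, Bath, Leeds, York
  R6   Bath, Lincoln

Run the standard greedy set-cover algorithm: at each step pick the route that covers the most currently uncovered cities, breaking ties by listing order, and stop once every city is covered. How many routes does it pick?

3

Pick 1: R1 covers 4 new cities (Preston, Durham, Derby, Hull).
Pick 2: R5 covers 3 new cities (Bath, Leeds, York).
Pick 3: R6 covers 1 new cities (Lincoln).
Greedy uses 3 routes.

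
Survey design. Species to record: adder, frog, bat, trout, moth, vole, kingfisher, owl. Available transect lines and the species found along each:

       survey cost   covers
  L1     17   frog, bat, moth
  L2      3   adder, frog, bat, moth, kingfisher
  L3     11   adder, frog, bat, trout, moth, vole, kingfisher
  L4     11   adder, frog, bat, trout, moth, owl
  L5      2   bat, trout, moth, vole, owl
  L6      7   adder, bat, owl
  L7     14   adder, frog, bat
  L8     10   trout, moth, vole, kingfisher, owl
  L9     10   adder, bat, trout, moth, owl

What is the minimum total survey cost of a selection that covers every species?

5

L2, L5 cover every species at survey cost 3 + 2 = 5.
Any cover uses at least 2 transects; among all covering selections none totals below 5.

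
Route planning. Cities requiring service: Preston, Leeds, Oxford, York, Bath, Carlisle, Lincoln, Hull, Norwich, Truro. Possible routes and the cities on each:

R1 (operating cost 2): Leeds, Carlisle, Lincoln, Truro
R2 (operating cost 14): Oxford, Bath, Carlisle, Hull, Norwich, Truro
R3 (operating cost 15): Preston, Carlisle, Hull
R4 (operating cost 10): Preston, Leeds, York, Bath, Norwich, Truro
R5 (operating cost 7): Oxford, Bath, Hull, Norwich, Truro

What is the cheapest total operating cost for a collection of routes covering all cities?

R1, R4, R5 cover every city at operating cost 2 + 10 + 7 = 19.
Any cover uses at least 3 routes; among all covering selections none totals below 19.

19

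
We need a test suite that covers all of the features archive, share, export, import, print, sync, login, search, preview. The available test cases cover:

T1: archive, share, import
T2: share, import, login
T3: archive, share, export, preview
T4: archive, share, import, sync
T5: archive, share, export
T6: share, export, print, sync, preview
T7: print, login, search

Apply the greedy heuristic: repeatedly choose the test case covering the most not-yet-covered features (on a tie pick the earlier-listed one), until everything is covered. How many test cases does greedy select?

Pick 1: T6 covers 5 new features (share, export, print, sync, preview).
Pick 2: T1 covers 2 new features (archive, import).
Pick 3: T7 covers 2 new features (login, search).
Greedy uses 3 test cases.

3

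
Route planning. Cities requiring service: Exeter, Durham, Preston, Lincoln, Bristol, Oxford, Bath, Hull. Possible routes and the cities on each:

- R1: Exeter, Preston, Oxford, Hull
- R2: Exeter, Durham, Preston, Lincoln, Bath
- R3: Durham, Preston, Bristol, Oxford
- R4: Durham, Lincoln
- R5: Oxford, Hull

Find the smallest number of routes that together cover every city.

R1, R2, R3 together cover {Exeter, Durham, Preston, Lincoln, Bristol, Oxford, Bath, Hull} — every city.
No 2 of the 5 routes cover everything (all 10 pairs fall short), so 3 is minimum.

3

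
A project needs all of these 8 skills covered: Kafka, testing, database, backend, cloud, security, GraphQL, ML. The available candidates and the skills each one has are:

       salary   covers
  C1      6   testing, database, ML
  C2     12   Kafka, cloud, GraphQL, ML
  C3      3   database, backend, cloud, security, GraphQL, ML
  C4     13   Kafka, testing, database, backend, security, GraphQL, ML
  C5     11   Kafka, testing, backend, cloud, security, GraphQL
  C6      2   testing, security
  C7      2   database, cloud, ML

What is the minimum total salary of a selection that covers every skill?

13

C5, C7 cover every skill at salary 11 + 2 = 13.
Any cover uses at least 2 candidates; among all covering selections none totals below 13.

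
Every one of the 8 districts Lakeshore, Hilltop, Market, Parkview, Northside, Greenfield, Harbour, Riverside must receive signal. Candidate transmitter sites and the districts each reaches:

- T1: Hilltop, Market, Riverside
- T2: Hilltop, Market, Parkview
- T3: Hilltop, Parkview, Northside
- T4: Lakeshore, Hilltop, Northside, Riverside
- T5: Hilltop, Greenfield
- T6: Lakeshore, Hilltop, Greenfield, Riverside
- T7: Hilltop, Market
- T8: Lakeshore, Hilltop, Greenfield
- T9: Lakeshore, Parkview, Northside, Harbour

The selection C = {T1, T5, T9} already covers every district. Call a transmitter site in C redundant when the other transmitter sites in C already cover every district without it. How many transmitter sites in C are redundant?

Drop T1: Market, Riverside uncovered — not redundant.
Drop T5: Greenfield uncovered — not redundant.
Drop T9: Lakeshore, Parkview, Northside, Harbour uncovered — not redundant.
None of the transmitter sites in C is redundant.

0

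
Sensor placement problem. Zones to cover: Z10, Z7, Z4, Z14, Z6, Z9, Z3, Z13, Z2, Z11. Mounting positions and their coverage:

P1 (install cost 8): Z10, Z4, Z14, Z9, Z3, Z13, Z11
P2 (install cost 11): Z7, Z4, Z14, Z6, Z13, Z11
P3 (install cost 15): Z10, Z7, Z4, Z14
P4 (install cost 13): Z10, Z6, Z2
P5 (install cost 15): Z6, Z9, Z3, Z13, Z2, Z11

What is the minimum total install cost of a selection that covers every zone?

30

P3, P5 cover every zone at install cost 15 + 15 = 30.
Any cover uses at least 2 sensor positions; among all covering selections none totals below 30.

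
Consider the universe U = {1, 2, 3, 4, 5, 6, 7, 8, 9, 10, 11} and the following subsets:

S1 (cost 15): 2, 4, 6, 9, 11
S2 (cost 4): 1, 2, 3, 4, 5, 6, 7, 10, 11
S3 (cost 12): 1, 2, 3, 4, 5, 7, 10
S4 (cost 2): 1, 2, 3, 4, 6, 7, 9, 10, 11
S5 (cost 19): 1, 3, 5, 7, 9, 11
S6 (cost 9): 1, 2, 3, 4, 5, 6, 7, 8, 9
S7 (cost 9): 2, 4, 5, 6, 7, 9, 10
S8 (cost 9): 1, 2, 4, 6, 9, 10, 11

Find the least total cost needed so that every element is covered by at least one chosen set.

11

S4, S6 cover every element at cost 2 + 9 = 11.
Any cover uses at least 2 sets; among all covering selections none totals below 11.
Greedy by coverage-per-cost would pick S4, S2, S6 for 15 — worse than the optimum 11.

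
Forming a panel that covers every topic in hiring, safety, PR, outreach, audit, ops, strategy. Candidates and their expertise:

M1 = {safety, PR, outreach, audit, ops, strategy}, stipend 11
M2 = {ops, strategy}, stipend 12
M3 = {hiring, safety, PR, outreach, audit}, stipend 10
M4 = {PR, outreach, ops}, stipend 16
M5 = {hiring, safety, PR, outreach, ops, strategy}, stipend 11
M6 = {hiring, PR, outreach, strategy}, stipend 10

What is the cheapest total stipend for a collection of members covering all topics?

M1, M3 cover every topic at stipend 11 + 10 = 21.
Any cover uses at least 2 members; among all covering selections none totals below 21.

21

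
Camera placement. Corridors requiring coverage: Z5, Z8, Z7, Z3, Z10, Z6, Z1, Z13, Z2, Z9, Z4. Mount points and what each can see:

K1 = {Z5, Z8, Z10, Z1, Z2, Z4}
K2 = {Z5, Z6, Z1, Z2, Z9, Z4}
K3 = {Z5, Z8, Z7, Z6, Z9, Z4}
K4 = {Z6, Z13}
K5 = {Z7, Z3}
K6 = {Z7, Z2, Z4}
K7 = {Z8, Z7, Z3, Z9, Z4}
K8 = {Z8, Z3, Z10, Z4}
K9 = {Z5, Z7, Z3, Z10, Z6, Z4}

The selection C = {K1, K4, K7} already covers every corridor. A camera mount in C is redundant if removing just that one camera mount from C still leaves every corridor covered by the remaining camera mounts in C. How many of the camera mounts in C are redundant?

Drop K1: Z5, Z10, Z1, Z2 uncovered — not redundant.
Drop K4: Z6, Z13 uncovered — not redundant.
Drop K7: Z7, Z3, Z9 uncovered — not redundant.
None of the camera mounts in C is redundant.

0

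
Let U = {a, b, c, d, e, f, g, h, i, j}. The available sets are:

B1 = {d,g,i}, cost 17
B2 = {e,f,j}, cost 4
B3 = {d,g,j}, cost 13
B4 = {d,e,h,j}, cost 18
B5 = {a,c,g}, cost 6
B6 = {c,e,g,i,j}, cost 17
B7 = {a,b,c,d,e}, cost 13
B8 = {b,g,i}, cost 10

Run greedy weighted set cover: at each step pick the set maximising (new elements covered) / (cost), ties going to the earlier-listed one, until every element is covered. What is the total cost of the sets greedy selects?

Pick 1: B2 adds 3 new (e, f, j) at cost 4 (ratio 3/4).
Pick 2: B5 adds 3 new (a, c, g) at cost 6 (ratio 3/6).
Pick 3: B8 adds 2 new (b, i) at cost 10 (ratio 2/10).
Pick 4: B4 adds 2 new (d, h) at cost 18 (ratio 2/18).
Greedy total cost: 4 + 6 + 10 + 18 = 38.

38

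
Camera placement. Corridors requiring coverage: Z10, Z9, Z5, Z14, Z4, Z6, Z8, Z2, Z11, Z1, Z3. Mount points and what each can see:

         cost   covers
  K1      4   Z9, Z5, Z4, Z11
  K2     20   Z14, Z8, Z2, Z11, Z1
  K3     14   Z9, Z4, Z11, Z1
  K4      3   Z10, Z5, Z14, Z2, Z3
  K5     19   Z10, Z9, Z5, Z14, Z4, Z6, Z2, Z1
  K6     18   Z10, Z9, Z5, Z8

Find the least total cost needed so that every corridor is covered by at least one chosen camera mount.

42

K2, K4, K5 cover every corridor at cost 20 + 3 + 19 = 42.
Any cover uses at least 3 camera mounts; among all covering selections none totals below 42.
Greedy by coverage-per-cost would pick K4, K1, K5, K6 for 44 — worse than the optimum 42.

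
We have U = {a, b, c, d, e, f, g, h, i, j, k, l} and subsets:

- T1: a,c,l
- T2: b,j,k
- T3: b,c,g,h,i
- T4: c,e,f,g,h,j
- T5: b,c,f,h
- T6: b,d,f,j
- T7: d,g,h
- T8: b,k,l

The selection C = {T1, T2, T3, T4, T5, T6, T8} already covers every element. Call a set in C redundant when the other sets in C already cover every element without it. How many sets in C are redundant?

3

Drop T1: a uncovered — not redundant.
Drop T2: the rest still cover every element — redundant.
Drop T3: i uncovered — not redundant.
Drop T4: e uncovered — not redundant.
Drop T5: the rest still cover every element — redundant.
Drop T6: d uncovered — not redundant.
Drop T8: the rest still cover every element — redundant.
3 redundant: T2, T5, T8.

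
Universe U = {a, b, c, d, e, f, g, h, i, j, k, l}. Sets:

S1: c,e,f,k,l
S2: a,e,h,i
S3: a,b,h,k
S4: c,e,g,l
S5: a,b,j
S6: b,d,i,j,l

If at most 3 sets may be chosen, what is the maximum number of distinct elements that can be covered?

Choosing S1, S2, S6 covers {a, b, c, d, e, f, h, i, j, k, l} — 11 elements.
No choice of 3 sets does better; here g is left uncovered.

11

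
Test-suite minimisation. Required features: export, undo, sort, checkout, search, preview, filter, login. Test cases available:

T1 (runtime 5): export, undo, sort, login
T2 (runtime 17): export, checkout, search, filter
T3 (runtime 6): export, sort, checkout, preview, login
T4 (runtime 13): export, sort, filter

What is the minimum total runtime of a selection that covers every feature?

T1, T2, T3 cover every feature at runtime 5 + 17 + 6 = 28.
Any cover uses at least 3 test cases; among all covering selections none totals below 28.

28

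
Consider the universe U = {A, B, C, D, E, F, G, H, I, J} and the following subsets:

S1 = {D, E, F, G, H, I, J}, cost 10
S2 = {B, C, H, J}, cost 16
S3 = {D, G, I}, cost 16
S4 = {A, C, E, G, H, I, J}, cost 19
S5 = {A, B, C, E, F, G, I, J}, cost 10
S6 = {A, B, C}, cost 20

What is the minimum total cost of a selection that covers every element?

20

S1, S5 cover every element at cost 10 + 10 = 20.
Any cover uses at least 2 sets; among all covering selections none totals below 20.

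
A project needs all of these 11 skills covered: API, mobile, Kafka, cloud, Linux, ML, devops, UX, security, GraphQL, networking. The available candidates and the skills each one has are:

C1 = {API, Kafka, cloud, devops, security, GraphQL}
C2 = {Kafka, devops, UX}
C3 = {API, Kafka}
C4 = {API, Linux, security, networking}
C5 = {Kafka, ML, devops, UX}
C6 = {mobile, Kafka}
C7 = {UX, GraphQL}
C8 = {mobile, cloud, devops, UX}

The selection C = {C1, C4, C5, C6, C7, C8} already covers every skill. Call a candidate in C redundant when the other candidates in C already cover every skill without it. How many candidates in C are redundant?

4

Drop C1: the rest still cover every skill — redundant.
Drop C4: Linux, networking uncovered — not redundant.
Drop C5: ML uncovered — not redundant.
Drop C6: the rest still cover every skill — redundant.
Drop C7: the rest still cover every skill — redundant.
Drop C8: the rest still cover every skill — redundant.
4 redundant: C1, C6, C7, C8.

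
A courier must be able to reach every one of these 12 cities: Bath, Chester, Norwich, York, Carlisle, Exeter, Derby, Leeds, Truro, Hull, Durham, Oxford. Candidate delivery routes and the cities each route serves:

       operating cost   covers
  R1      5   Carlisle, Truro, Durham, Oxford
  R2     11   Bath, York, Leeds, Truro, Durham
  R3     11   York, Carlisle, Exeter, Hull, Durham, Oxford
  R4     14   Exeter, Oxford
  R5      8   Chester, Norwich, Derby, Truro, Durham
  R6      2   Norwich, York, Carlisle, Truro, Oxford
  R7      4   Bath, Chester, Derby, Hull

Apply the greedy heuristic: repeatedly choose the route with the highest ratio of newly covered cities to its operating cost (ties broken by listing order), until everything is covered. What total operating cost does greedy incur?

Pick 1: R6 adds 5 new (Norwich, York, Carlisle, Truro, Oxford) at operating cost 2 (ratio 5/2).
Pick 2: R7 adds 4 new (Bath, Chester, Derby, Hull) at operating cost 4 (ratio 4/4).
Pick 3: R1 adds 1 new (Durham) at operating cost 5 (ratio 1/5).
Pick 4: R2 adds 1 new (Leeds) at operating cost 11 (ratio 1/11).
Pick 5: R3 adds 1 new (Exeter) at operating cost 11 (ratio 1/11).
Greedy total operating cost: 2 + 4 + 5 + 11 + 11 = 33. (The true optimum is 28, so greedy overshoots here.)

33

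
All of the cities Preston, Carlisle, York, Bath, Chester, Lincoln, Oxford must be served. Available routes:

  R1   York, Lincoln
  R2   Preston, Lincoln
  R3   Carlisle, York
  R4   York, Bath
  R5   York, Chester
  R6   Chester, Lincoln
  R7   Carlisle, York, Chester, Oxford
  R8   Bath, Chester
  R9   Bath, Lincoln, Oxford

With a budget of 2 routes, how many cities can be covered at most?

Choosing R2, R7 covers {Preston, Carlisle, York, Chester, Lincoln, Oxford} — 6 cities.
No choice of 2 routes does better; here Bath is left uncovered.

6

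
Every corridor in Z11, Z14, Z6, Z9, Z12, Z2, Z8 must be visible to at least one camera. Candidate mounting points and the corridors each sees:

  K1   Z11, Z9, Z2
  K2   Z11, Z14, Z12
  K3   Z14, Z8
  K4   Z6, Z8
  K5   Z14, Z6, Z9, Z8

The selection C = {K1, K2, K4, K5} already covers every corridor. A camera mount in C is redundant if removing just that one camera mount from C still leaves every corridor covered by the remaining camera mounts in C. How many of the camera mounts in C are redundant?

2

Drop K1: Z2 uncovered — not redundant.
Drop K2: Z12 uncovered — not redundant.
Drop K4: the rest still cover every corridor — redundant.
Drop K5: the rest still cover every corridor — redundant.
2 redundant: K4, K5.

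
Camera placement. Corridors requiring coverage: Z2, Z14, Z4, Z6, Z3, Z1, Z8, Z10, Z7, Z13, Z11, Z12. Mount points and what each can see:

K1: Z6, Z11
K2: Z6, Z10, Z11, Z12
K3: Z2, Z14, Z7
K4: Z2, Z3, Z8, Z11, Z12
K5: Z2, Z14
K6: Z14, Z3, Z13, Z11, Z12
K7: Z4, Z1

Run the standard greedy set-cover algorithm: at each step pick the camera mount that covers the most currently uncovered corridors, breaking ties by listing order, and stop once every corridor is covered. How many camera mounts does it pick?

5

Pick 1: K4 covers 5 new corridors (Z2, Z3, Z8, Z11, Z12).
Pick 2: K2 covers 2 new corridors (Z6, Z10).
Pick 3: K3 covers 2 new corridors (Z14, Z7).
Pick 4: K7 covers 2 new corridors (Z4, Z1).
Pick 5: K6 covers 1 new corridors (Z13).
Greedy uses 5 camera mounts.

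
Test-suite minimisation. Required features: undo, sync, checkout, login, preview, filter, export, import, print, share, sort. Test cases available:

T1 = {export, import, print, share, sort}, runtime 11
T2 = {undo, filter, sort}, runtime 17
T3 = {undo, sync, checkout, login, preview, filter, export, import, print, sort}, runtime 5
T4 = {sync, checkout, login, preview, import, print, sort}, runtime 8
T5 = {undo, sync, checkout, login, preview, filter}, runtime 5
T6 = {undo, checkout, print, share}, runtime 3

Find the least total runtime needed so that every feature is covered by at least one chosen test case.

T3, T6 cover every feature at runtime 5 + 3 = 8.
Any cover uses at least 2 test cases; among all covering selections none totals below 8.

8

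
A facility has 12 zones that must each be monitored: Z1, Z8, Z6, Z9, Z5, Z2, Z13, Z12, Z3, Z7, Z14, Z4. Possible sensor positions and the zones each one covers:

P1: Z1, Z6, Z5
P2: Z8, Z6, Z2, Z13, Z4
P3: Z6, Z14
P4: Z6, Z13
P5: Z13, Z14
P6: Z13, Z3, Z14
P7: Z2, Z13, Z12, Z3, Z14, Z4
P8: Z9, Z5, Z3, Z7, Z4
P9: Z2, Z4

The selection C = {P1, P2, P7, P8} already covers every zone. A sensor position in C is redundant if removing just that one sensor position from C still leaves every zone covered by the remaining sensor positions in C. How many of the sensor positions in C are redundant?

0

Drop P1: Z1 uncovered — not redundant.
Drop P2: Z8 uncovered — not redundant.
Drop P7: Z12, Z14 uncovered — not redundant.
Drop P8: Z9, Z7 uncovered — not redundant.
None of the sensor positions in C is redundant.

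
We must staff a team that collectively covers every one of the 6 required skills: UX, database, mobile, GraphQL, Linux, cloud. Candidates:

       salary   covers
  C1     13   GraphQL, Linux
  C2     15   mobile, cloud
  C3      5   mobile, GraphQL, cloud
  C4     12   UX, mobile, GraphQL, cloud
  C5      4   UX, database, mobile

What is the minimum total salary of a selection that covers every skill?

22

C1, C3, C5 cover every skill at salary 13 + 5 + 4 = 22.
Any cover uses at least 3 candidates; among all covering selections none totals below 22.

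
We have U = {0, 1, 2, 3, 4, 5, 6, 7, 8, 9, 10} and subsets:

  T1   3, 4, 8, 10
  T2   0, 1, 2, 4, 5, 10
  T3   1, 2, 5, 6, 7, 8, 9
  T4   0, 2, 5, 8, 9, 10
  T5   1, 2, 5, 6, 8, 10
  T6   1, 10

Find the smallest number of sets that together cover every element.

3

T1, T2, T3 together cover {0, 1, 2, 3, 4, 5, 6, 7, 8, 9, 10} — every element.
No 2 of the 6 sets cover everything (all 15 pairs fall short), so 3 is minimum.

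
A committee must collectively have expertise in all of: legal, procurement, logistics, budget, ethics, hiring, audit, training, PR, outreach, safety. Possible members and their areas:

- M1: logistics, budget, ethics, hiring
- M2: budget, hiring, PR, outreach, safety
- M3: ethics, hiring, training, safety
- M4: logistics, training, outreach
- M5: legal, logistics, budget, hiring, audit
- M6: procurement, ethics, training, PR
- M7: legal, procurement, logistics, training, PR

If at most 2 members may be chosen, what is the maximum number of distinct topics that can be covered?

9

Choosing M2, M7 covers {legal, procurement, logistics, budget, hiring, training, PR, outreach, safety} — 9 topics.
No choice of 2 members does better; here ethics, audit are left uncovered.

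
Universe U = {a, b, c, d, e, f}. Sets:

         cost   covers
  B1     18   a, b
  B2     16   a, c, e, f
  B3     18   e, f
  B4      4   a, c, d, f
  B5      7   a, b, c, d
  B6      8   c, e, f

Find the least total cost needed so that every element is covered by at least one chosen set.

15

B5, B6 cover every element at cost 7 + 8 = 15.
Any cover uses at least 2 sets; among all covering selections none totals below 15.
Greedy by coverage-per-cost would pick B4, B5, B6 for 19 — worse than the optimum 15.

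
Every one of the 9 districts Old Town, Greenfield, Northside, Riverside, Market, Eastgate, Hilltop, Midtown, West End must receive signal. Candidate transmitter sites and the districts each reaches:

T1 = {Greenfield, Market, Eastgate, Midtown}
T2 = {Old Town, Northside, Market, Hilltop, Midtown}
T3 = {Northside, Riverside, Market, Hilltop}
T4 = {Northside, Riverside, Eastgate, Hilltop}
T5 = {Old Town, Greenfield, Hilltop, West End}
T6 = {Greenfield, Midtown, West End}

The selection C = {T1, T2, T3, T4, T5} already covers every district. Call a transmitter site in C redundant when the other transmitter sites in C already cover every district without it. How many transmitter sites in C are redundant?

4

Drop T1: the rest still cover every district — redundant.
Drop T2: the rest still cover every district — redundant.
Drop T3: the rest still cover every district — redundant.
Drop T4: the rest still cover every district — redundant.
Drop T5: West End uncovered — not redundant.
4 redundant: T1, T2, T3, T4.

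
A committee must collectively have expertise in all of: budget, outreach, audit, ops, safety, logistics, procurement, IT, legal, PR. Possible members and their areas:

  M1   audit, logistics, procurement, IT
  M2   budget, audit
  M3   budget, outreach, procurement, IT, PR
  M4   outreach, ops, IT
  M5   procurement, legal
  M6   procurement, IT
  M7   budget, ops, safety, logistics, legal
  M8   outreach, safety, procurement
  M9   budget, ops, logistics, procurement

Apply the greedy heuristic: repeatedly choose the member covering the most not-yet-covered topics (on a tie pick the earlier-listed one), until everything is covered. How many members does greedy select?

Pick 1: M3 covers 5 new topics (budget, outreach, procurement, IT, PR).
Pick 2: M7 covers 4 new topics (ops, safety, logistics, legal).
Pick 3: M1 covers 1 new topics (audit).
Greedy uses 3 members.

3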